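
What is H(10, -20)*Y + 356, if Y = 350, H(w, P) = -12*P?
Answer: 84356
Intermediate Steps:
H(10, -20)*Y + 356 = -12*(-20)*350 + 356 = 240*350 + 356 = 84000 + 356 = 84356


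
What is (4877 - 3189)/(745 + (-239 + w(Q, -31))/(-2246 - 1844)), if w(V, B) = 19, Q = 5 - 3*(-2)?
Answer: 690392/304727 ≈ 2.2656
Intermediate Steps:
Q = 11 (Q = 5 + 6 = 11)
(4877 - 3189)/(745 + (-239 + w(Q, -31))/(-2246 - 1844)) = (4877 - 3189)/(745 + (-239 + 19)/(-2246 - 1844)) = 1688/(745 - 220/(-4090)) = 1688/(745 - 220*(-1/4090)) = 1688/(745 + 22/409) = 1688/(304727/409) = 1688*(409/304727) = 690392/304727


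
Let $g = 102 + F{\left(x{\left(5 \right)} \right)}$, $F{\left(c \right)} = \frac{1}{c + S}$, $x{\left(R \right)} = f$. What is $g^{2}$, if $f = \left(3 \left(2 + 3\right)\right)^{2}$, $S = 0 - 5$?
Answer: $\frac{503598481}{48400} \approx 10405.0$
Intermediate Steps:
$S = -5$
$f = 225$ ($f = \left(3 \cdot 5\right)^{2} = 15^{2} = 225$)
$x{\left(R \right)} = 225$
$F{\left(c \right)} = \frac{1}{-5 + c}$ ($F{\left(c \right)} = \frac{1}{c - 5} = \frac{1}{-5 + c}$)
$g = \frac{22441}{220}$ ($g = 102 + \frac{1}{-5 + 225} = 102 + \frac{1}{220} = \frac{22441}{220} \approx 102.0$)
$g^{2} = \left(\frac{22441}{220}\right)^{2} = \frac{503598481}{48400}$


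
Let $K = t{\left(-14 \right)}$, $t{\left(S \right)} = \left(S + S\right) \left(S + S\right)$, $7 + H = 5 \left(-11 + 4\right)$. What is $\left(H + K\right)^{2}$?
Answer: $550564$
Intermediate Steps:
$H = -42$ ($H = -7 + 5 \left(-11 + 4\right) = -7 + 5 \left(-7\right) = -7 - 35 = -42$)
$t{\left(S \right)} = 4 S^{2}$ ($t{\left(S \right)} = 2 S 2 S = 4 S^{2}$)
$K = 784$ ($K = 4 \left(-14\right)^{2} = 4 \cdot 196 = 784$)
$\left(H + K\right)^{2} = \left(-42 + 784\right)^{2} = 742^{2} = 550564$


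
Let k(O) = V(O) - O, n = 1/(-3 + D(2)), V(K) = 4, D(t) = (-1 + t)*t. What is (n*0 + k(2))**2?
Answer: 4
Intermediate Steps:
D(t) = t*(-1 + t)
n = -1 (n = 1/(-3 + 2*(-1 + 2)) = 1/(-3 + 2*1) = 1/(-3 + 2) = 1/(-1) = -1)
k(O) = 4 - O
(n*0 + k(2))**2 = (-1*0 + (4 - 1*2))**2 = (0 + (4 - 2))**2 = (0 + 2)**2 = 2**2 = 4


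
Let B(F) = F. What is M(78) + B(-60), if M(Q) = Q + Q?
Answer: 96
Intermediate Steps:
M(Q) = 2*Q
M(78) + B(-60) = 2*78 - 60 = 156 - 60 = 96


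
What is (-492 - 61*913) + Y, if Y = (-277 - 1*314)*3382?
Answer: -2054947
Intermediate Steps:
Y = -1998762 (Y = (-277 - 314)*3382 = -591*3382 = -1998762)
(-492 - 61*913) + Y = (-492 - 61*913) - 1998762 = (-492 - 55693) - 1998762 = -56185 - 1998762 = -2054947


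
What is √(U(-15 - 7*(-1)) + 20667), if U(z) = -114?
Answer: √20553 ≈ 143.36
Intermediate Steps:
√(U(-15 - 7*(-1)) + 20667) = √(-114 + 20667) = √20553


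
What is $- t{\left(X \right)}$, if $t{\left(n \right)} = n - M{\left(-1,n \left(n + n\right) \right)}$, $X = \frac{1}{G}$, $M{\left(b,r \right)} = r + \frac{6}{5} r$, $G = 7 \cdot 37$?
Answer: $- \frac{1273}{335405} \approx -0.0037954$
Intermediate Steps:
$G = 259$
$M{\left(b,r \right)} = \frac{11 r}{5}$ ($M{\left(b,r \right)} = r + 6 \cdot \frac{1}{5} r = r + \frac{6 r}{5} = \frac{11 r}{5}$)
$X = \frac{1}{259} \approx 0.003861$
$t{\left(n \right)} = n - \frac{22 n^{2}}{5}$ ($t{\left(n \right)} = n - \frac{11 n \left(n + n\right)}{5} = n - \frac{11 n 2 n}{5} = n - \frac{11 \cdot 2 n^{2}}{5} = n - \frac{22 n^{2}}{5}$)
$- t{\left(X \right)} = - \frac{5 - \frac{22}{259}}{5 \cdot 259} = - \frac{1273}{5 \cdot 259 \cdot 259} = \left(-1\right) \frac{1273}{335405} = - \frac{1273}{335405}$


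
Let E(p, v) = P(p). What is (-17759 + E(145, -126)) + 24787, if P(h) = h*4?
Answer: 7608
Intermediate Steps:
P(h) = 4*h
E(p, v) = 4*p
(-17759 + E(145, -126)) + 24787 = (-17759 + 4*145) + 24787 = (-17759 + 580) + 24787 = -17179 + 24787 = 7608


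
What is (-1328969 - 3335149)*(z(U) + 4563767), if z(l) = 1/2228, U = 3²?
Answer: -23712545865463743/1114 ≈ -2.1286e+13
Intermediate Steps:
U = 9
z(l) = 1/2228
(-1328969 - 3335149)*(z(U) + 4563767) = (-1328969 - 3335149)*(1/2228 + 4563767) = -4664118*10168072877/2228 = -23712545865463743/1114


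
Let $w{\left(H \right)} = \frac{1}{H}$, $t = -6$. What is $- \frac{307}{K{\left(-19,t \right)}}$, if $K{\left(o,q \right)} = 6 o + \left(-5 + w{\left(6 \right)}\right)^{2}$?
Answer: $\frac{11052}{3263} \approx 3.3871$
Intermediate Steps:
$K{\left(o,q \right)} = \frac{841}{36} + 6 o$ ($K{\left(o,q \right)} = 6 o + \left(-5 + \frac{1}{6}\right)^{2} = 6 o + \left(- \frac{29}{6}\right)^{2} = 6 o + \frac{841}{36} = \frac{841}{36} + 6 o$)
$- \frac{307}{K{\left(-19,t \right)}} = - \frac{307}{\frac{841}{36} + 6 \left(-19\right)} = - \frac{307}{\frac{841}{36} - 114} = - \frac{307}{- \frac{3263}{36}} = \left(-307\right) \left(- \frac{36}{3263}\right) = \frac{11052}{3263}$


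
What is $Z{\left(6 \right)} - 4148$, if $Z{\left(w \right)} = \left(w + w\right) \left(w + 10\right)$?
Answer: $-3956$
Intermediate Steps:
$Z{\left(w \right)} = 2 w \left(10 + w\right)$
$Z{\left(6 \right)} - 4148 = 2 \cdot 6 \left(10 + 6\right) - 4148 = 2 \cdot 6 \cdot 16 - 4148 = 192 - 4148 = -3956$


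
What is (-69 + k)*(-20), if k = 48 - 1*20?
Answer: 820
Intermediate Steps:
k = 28 (k = 48 - 20 = 28)
(-69 + k)*(-20) = (-69 + 28)*(-20) = -41*(-20) = 820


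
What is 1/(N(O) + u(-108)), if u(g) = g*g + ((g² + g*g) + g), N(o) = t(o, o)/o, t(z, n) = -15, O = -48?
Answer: 16/558149 ≈ 2.8666e-5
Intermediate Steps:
N(o) = -15/o
u(g) = g + 3*g² (u(g) = g² + ((g² + g²) + g) = g² + (2*g² + g) = g² + (g + 2*g²) = g + 3*g²)
1/(N(O) + u(-108)) = 1/(-15/(-48) - 108*(1 + 3*(-108))) = 1/(-15*(-1/48) - 108*(1 - 324)) = 1/(5/16 - 108*(-323)) = 1/(5/16 + 34884) = 1/(558149/16) = 16/558149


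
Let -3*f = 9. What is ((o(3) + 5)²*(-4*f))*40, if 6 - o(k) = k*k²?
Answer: 122880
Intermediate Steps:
f = -3 (f = -⅓*9 = -3)
o(k) = 6 - k³ (o(k) = 6 - k*k² = 6 - k³)
((o(3) + 5)²*(-4*f))*40 = (((6 - 1*3³) + 5)²*(-4*(-3)))*40 = (((6 - 1*27) + 5)²*12)*40 = (((6 - 27) + 5)²*12)*40 = ((-21 + 5)²*12)*40 = ((-16)²*12)*40 = (256*12)*40 = 3072*40 = 122880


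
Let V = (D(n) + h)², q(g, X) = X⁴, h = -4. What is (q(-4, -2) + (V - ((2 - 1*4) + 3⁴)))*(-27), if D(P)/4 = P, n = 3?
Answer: -27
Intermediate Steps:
D(P) = 4*P
V = 64 (V = (4*3 - 4)² = (12 - 4)² = 8² = 64)
(q(-4, -2) + (V - ((2 - 1*4) + 3⁴)))*(-27) = ((-2)⁴ + (64 - ((2 - 1*4) + 3⁴)))*(-27) = (16 + (64 - ((2 - 4) + 81)))*(-27) = (16 + (64 - (-2 + 81)))*(-27) = (16 + (64 - 1*79))*(-27) = (16 + (64 - 79))*(-27) = (16 - 15)*(-27) = 1*(-27) = -27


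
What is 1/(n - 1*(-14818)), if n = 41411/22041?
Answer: 22041/326644949 ≈ 6.7477e-5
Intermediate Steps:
n = 41411/22041 (n = 41411*(1/22041) = 41411/22041 ≈ 1.8788)
1/(n - 1*(-14818)) = 1/(41411/22041 - 1*(-14818)) = 1/(41411/22041 + 14818) = 1/(326644949/22041) = 22041/326644949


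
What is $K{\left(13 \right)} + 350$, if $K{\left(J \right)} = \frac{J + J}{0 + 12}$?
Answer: $\frac{2113}{6} \approx 352.17$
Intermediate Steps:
$K{\left(J \right)} = \frac{J}{6}$ ($K{\left(J \right)} = \frac{2 J}{12} = 2 J \frac{1}{12} = \frac{J}{6}$)
$K{\left(13 \right)} + 350 = \frac{1}{6} \cdot 13 + 350 = \frac{13}{6} + 350 = \frac{2113}{6}$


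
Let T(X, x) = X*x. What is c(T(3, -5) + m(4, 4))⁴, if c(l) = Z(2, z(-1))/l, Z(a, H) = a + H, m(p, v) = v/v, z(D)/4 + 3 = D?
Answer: 1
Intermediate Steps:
z(D) = -12 + 4*D
m(p, v) = 1
Z(a, H) = H + a
c(l) = -14/l (c(l) = ((-12 + 4*(-1)) + 2)/l = ((-12 - 4) + 2)/l = (-16 + 2)/l = -14/l)
c(T(3, -5) + m(4, 4))⁴ = (-14/(3*(-5) + 1))⁴ = (-14/(-15 + 1))⁴ = (-14/(-14))⁴ = (-14*(-1/14))⁴ = 1⁴ = 1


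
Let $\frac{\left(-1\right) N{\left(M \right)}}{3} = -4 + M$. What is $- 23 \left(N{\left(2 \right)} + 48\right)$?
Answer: $-1242$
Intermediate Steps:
$N{\left(M \right)} = 12 - 3 M$ ($N{\left(M \right)} = - 3 \left(-4 + M\right) = 12 - 3 M$)
$- 23 \left(N{\left(2 \right)} + 48\right) = - 23 \left(\left(12 - 6\right) + 48\right) = - 23 \left(6 + 48\right) = \left(-23\right) 54 = -1242$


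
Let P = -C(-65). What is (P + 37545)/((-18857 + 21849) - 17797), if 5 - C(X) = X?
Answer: -7495/2961 ≈ -2.5312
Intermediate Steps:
C(X) = 5 - X
P = -70 (P = -(5 - 1*(-65)) = -(5 + 65) = -1*70 = -70)
(P + 37545)/((-18857 + 21849) - 17797) = (-70 + 37545)/((-18857 + 21849) - 17797) = 37475/(2992 - 17797) = 37475/(-14805) = 37475*(-1/14805) = -7495/2961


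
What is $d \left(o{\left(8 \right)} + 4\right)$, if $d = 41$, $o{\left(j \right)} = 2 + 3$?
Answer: $369$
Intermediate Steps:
$o{\left(j \right)} = 5$
$d \left(o{\left(8 \right)} + 4\right) = 41 \left(5 + 4\right) = 41 \cdot 9 = 369$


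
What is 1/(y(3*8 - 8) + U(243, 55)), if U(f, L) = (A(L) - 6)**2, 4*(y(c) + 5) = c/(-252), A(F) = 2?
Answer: 63/692 ≈ 0.091040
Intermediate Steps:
y(c) = -5 - c/1008 (y(c) = -5 + (c/(-252))/4 = -5 + (c*(-1/252))/4 = -5 + (-c/252)/4 = -5 - c/1008)
U(f, L) = 16 (U(f, L) = (2 - 6)**2 = (-4)**2 = 16)
1/(y(3*8 - 8) + U(243, 55)) = 1/((-5 - (3*8 - 8)/1008) + 16) = 1/((-5 - (24 - 8)/1008) + 16) = 1/((-5 - 1/1008*16) + 16) = 1/((-5 - 1/63) + 16) = 1/(-316/63 + 16) = 1/(692/63) = 63/692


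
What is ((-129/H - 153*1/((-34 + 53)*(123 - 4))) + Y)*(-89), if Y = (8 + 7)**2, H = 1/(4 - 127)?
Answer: -190480203/133 ≈ -1.4322e+6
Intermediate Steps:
H = -1/123 (H = 1/(-123) = -1/123 ≈ -0.0081301)
Y = 225 (Y = 15**2 = 225)
((-129/H - 153*1/((-34 + 53)*(123 - 4))) + Y)*(-89) = ((-129/(-1/123) - 153*1/((-34 + 53)*(123 - 4))) + 225)*(-89) = ((-129*(-123) - 153/(19*119)) + 225)*(-89) = ((15867 - 153/2261) + 225)*(-89) = ((15867 - 153*1/2261) + 225)*(-89) = ((15867 - 9/133) + 225)*(-89) = (2110302/133 + 225)*(-89) = (2140227/133)*(-89) = -190480203/133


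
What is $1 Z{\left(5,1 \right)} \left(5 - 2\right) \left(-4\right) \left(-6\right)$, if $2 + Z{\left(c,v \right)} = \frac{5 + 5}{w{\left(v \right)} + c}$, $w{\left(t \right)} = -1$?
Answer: $36$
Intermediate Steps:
$Z{\left(c,v \right)} = -2 + \frac{10}{-1 + c}$ ($Z{\left(c,v \right)} = -2 + \frac{5 + 5}{-1 + c} = -2 + \frac{10}{-1 + c}$)
$1 Z{\left(5,1 \right)} \left(5 - 2\right) \left(-4\right) \left(-6\right) = 1 \frac{2 \left(6 - 5\right)}{-1 + 5} \left(5 - 2\right) \left(-4\right) \left(-6\right) = 1 \frac{2 \left(6 - 5\right)}{4} \left(5 - 2\right) \left(-4\right) \left(-6\right) = 1 \cdot 2 \cdot \frac{1}{4} \cdot 1 \cdot 3 \left(-4\right) \left(-6\right) = 1 \cdot \frac{1}{2} \cdot 3 \left(-4\right) \left(-6\right) = \frac{1}{2} \cdot 3 \left(-4\right) \left(-6\right) = \frac{3}{2} \left(-4\right) \left(-6\right) = \left(-6\right) \left(-6\right) = 36$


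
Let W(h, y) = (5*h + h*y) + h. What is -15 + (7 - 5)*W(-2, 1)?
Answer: -43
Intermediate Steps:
W(h, y) = 6*h + h*y
-15 + (7 - 5)*W(-2, 1) = -15 + (7 - 5)*(-2*(6 + 1)) = -15 + 2*(-2*7) = -15 + 2*(-14) = -15 - 28 = -43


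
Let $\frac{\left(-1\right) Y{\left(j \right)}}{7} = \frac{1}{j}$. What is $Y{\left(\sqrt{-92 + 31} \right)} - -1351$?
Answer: $1351 + \frac{7 i \sqrt{61}}{61} \approx 1351.0 + 0.89626 i$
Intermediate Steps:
$Y{\left(j \right)} = - \frac{7}{j}$
$Y{\left(\sqrt{-92 + 31} \right)} - -1351 = - \frac{7}{\sqrt{-92 + 31}} - -1351 = - \frac{7}{\sqrt{-61}} + 1351 = - \frac{7}{i \sqrt{61}} + 1351 = - 7 \left(- \frac{i \sqrt{61}}{61}\right) + 1351 = \frac{7 i \sqrt{61}}{61} + 1351 = 1351 + \frac{7 i \sqrt{61}}{61}$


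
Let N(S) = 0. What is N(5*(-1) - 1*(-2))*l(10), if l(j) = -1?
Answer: 0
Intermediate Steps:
N(5*(-1) - 1*(-2))*l(10) = 0*(-1) = 0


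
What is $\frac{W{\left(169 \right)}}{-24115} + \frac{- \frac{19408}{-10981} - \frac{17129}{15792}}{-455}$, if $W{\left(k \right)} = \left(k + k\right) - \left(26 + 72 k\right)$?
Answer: $\frac{41830551649}{85343453520} \approx 0.49014$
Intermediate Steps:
$W{\left(k \right)} = -26 - 70 k$ ($W{\left(k \right)} = 2 k - \left(26 + 72 k\right) = -26 - 70 k$)
$\frac{W{\left(169 \right)}}{-24115} + \frac{- \frac{19408}{-10981} - \frac{17129}{15792}}{-455} = \frac{-26 - 11830}{-24115} + \frac{- \frac{19408}{-10981} - \frac{17129}{15792}}{-455} = \left(-26 - 11830\right) \left(- \frac{1}{24115}\right) + \left(\left(-19408\right) \left(- \frac{1}{10981}\right) - \frac{2447}{2256}\right) \left(- \frac{1}{455}\right) = \left(-11856\right) \left(- \frac{1}{24115}\right) + \left(\frac{19408}{10981} - \frac{2447}{2256}\right) \left(- \frac{1}{455}\right) = \frac{912}{1855} + \frac{16913941}{24773136} \left(- \frac{1}{455}\right) = \frac{912}{1855} - \frac{16913941}{11271776880} = \frac{41830551649}{85343453520}$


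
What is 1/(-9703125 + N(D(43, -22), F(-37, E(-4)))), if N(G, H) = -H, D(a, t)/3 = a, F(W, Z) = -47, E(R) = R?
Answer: -1/9703078 ≈ -1.0306e-7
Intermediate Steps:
D(a, t) = 3*a
1/(-9703125 + N(D(43, -22), F(-37, E(-4)))) = 1/(-9703125 - 1*(-47)) = 1/(-9703125 + 47) = 1/(-9703078) = -1/9703078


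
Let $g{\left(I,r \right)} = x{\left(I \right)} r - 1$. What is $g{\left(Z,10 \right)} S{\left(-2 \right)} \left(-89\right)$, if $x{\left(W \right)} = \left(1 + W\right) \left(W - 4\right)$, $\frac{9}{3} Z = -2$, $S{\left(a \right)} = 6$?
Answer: $\frac{26522}{3} \approx 8840.7$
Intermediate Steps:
$Z = - \frac{2}{3}$ ($Z = \frac{1}{3} \left(-2\right) = - \frac{2}{3} \approx -0.66667$)
$x{\left(W \right)} = \left(1 + W\right) \left(-4 + W\right)$
$g{\left(I,r \right)} = -1 + r \left(-4 + I^{2} - 3 I\right)$ ($g{\left(I,r \right)} = \left(-4 + I^{2} - 3 I\right) r - 1 = r \left(-4 + I^{2} - 3 I\right) - 1 = -1 + r \left(-4 + I^{2} - 3 I\right)$)
$g{\left(Z,10 \right)} S{\left(-2 \right)} \left(-89\right) = \left(-1 - 10 \left(4 - \left(- \frac{2}{3}\right)^{2} + 3 \left(- \frac{2}{3}\right)\right)\right) 6 \left(-89\right) = \left(-1 - 10 \left(4 - \frac{4}{9} - 2\right)\right) 6 \left(-89\right) = \left(-1 - 10 \cdot \frac{14}{9}\right) 6 \left(-89\right) = \left(-1 - \frac{140}{9}\right) 6 \left(-89\right) = \left(- \frac{149}{9}\right) 6 \left(-89\right) = \left(- \frac{298}{3}\right) \left(-89\right) = \frac{26522}{3}$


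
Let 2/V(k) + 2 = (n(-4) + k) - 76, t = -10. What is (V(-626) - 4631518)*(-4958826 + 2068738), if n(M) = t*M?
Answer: 1110996051989994/83 ≈ 1.3386e+13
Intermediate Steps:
n(M) = -10*M
V(k) = 2/(-38 + k) (V(k) = 2/(-2 + ((-10*(-4) + k) - 76)) = 2/(-2 + ((40 + k) - 76)) = 2/(-2 + (-36 + k)) = 2/(-38 + k))
(V(-626) - 4631518)*(-4958826 + 2068738) = (2/(-38 - 626) - 4631518)*(-4958826 + 2068738) = (2/(-664) - 4631518)*(-2890088) = (2*(-1/664) - 4631518)*(-2890088) = (-1/332 - 4631518)*(-2890088) = -1537663977/332*(-2890088) = 1110996051989994/83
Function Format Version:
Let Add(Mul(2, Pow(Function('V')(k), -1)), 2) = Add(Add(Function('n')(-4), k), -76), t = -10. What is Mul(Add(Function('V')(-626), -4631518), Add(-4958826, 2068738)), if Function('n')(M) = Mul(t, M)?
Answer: Rational(1110996051989994, 83) ≈ 1.3386e+13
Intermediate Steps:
Function('n')(M) = Mul(-10, M)
Function('V')(k) = Mul(2, Pow(Add(-38, k), -1)) (Function('V')(k) = Mul(2, Pow(Add(-2, Add(Add(Mul(-10, -4), k), -76)), -1)) = Mul(2, Pow(Add(-2, Add(Add(40, k), -76)), -1)) = Mul(2, Pow(Add(-2, Add(-36, k)), -1)) = Mul(2, Pow(Add(-38, k), -1)))
Mul(Add(Function('V')(-626), -4631518), Add(-4958826, 2068738)) = Mul(Add(Mul(2, Pow(Add(-38, -626), -1)), -4631518), Add(-4958826, 2068738)) = Mul(Add(Mul(2, Pow(-664, -1)), -4631518), -2890088) = Mul(Add(Mul(2, Rational(-1, 664)), -4631518), -2890088) = Mul(Add(Rational(-1, 332), -4631518), -2890088) = Mul(Rational(-1537663977, 332), -2890088) = Rational(1110996051989994, 83)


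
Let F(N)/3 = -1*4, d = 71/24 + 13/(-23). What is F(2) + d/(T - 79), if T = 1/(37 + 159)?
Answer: -25704577/2136654 ≈ -12.030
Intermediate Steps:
T = 1/196 ≈ 0.0051020
d = 1321/552 (d = 71*(1/24) + 13*(-1/23) = 71/24 - 13/23 = 1321/552 ≈ 2.3931)
F(N) = -12 (F(N) = 3*(-1*4) = 3*(-4) = -12)
F(2) + d/(T - 79) = -12 + 1321/(552*(1/196 - 79)) = -12 + 1321/(552*(-15483/196)) = -12 + (1321/552)*(-196/15483) = -12 - 64729/2136654 = -25704577/2136654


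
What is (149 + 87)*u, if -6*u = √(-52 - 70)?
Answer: -118*I*√122/3 ≈ -434.45*I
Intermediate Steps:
u = -I*√122/6 (u = -√(-52 - 70)/6 = -I*√122/6 ≈ -1.8409*I)
(149 + 87)*u = (149 + 87)*(-I*√122/6) = 236*(-I*√122/6) = -118*I*√122/3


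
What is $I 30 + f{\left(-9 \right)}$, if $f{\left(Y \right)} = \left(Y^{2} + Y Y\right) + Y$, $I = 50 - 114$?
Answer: $-1767$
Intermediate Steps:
$I = -64$ ($I = 50 - 114 = -64$)
$f{\left(Y \right)} = Y + 2 Y^{2}$ ($f{\left(Y \right)} = \left(Y^{2} + Y^{2}\right) + Y = 2 Y^{2} + Y = Y + 2 Y^{2}$)
$I 30 + f{\left(-9 \right)} = \left(-64\right) 30 - 9 \left(1 + 2 \left(-9\right)\right) = -1920 - 9 \left(1 - 18\right) = -1920 - -153 = -1920 + 153 = -1767$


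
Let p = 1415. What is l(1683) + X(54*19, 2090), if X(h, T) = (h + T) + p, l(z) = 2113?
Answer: 6644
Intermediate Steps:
X(h, T) = 1415 + T + h (X(h, T) = (h + T) + 1415 = (T + h) + 1415 = 1415 + T + h)
l(1683) + X(54*19, 2090) = 2113 + (1415 + 2090 + 54*19) = 2113 + (1415 + 2090 + 1026) = 2113 + 4531 = 6644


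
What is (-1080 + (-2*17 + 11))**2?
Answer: 1216609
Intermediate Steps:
(-1080 + (-2*17 + 11))**2 = (-1080 + (-34 + 11))**2 = (-1080 - 23)**2 = (-1103)**2 = 1216609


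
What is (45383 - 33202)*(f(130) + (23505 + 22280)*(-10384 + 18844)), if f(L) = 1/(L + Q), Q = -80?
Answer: 235910096967181/50 ≈ 4.7182e+12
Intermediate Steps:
f(L) = 1/(-80 + L) (f(L) = 1/(L - 80) = 1/(-80 + L))
(45383 - 33202)*(f(130) + (23505 + 22280)*(-10384 + 18844)) = (45383 - 33202)*(1/(-80 + 130) + (23505 + 22280)*(-10384 + 18844)) = 12181*(1/50 + 45785*8460) = 12181*(1/50 + 387341100) = 12181*(19367055001/50) = 235910096967181/50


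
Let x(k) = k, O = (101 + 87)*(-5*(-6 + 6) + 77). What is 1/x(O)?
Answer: 1/14476 ≈ 6.9080e-5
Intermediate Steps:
O = 14476 (O = 188*(-5*0 + 77) = 188*(0 + 77) = 188*77 = 14476)
1/x(O) = 1/14476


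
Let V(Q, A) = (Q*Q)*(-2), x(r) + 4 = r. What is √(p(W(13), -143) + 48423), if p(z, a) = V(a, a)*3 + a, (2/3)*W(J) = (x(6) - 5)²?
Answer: I*√74414 ≈ 272.79*I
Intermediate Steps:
x(r) = -4 + r
W(J) = 27/2 (W(J) = 3*((-4 + 6) - 5)²/2 = 3*(2 - 5)²/2 = (3/2)*(-3)² = (3/2)*9 = 27/2)
V(Q, A) = -2*Q² (V(Q, A) = Q²*(-2) = -2*Q²)
p(z, a) = a - 6*a² (p(z, a) = -2*a²*3 + a = -6*a² + a = a - 6*a²)
√(p(W(13), -143) + 48423) = √(-143*(1 - 6*(-143)) + 48423) = √(-143*(1 + 858) + 48423) = √(-143*859 + 48423) = √(-122837 + 48423) = √(-74414) = I*√74414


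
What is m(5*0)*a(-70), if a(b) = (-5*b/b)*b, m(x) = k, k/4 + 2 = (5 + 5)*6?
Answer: 81200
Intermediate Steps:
k = 232 (k = -8 + 4*((5 + 5)*6) = -8 + 4*(10*6) = -8 + 4*60 = -8 + 240 = 232)
m(x) = 232
a(b) = -5*b (a(b) = (-5*1)*b = -5*b)
m(5*0)*a(-70) = 232*(-5*(-70)) = 232*350 = 81200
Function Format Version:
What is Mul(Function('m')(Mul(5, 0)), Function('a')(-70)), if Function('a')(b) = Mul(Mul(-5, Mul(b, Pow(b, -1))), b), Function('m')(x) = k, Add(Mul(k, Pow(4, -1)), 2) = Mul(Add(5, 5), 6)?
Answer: 81200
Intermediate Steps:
k = 232 (k = Add(-8, Mul(4, Mul(Add(5, 5), 6))) = Add(-8, Mul(4, Mul(10, 6))) = Add(-8, Mul(4, 60)) = Add(-8, 240) = 232)
Function('m')(x) = 232
Function('a')(b) = Mul(-5, b) (Function('a')(b) = Mul(Mul(-5, 1), b) = Mul(-5, b))
Mul(Function('m')(Mul(5, 0)), Function('a')(-70)) = Mul(232, Mul(-5, -70)) = Mul(232, 350) = 81200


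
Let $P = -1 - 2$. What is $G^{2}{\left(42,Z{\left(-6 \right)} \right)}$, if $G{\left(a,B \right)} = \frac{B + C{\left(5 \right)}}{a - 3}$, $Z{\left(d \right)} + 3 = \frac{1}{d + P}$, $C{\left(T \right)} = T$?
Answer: $\frac{289}{123201} \approx 0.0023458$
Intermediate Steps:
$P = -3$ ($P = -1 - 2 = -3$)
$Z{\left(d \right)} = -3 + \frac{1}{-3 + d}$ ($Z{\left(d \right)} = -3 + \frac{1}{d - 3} = -3 + \frac{1}{-3 + d}$)
$G{\left(a,B \right)} = \frac{5 + B}{-3 + a}$ ($G{\left(a,B \right)} = \frac{B + 5}{a - 3} = \frac{5 + B}{-3 + a}$)
$G^{2}{\left(42,Z{\left(-6 \right)} \right)} = \left(\frac{5 + \frac{10 - -18}{-3 - 6}}{-3 + 42}\right)^{2} = \left(\frac{5 + \frac{10 + 18}{-9}}{39}\right)^{2} = \left(\frac{5 - \frac{28}{9}}{39}\right)^{2} = \left(\frac{1}{39} \cdot \frac{17}{9}\right)^{2} = \left(\frac{17}{351}\right)^{2} = \frac{289}{123201}$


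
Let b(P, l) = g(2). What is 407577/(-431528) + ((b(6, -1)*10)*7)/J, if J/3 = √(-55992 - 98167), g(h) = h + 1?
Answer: -407577/431528 - 70*I*√154159/154159 ≈ -0.9445 - 0.17828*I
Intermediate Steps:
g(h) = 1 + h
J = 3*I*√154159 (J = 3*√(-55992 - 98167) = 3*√(-154159) = 3*(I*√154159) = 3*I*√154159 ≈ 1177.9*I)
b(P, l) = 3 (b(P, l) = 1 + 2 = 3)
407577/(-431528) + ((b(6, -1)*10)*7)/J = 407577/(-431528) + ((3*10)*7)/((3*I*√154159)) = 407577*(-1/431528) + (30*7)*(-I*√154159/462477) = -407577/431528 + 210*(-I*√154159/462477) = -407577/431528 - 70*I*√154159/154159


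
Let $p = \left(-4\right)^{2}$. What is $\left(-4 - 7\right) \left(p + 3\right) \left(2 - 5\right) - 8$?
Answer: $619$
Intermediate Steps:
$p = 16$
$\left(-4 - 7\right) \left(p + 3\right) \left(2 - 5\right) - 8 = \left(-4 - 7\right) \left(16 + 3\right) \left(2 - 5\right) - 8 = \left(-11\right) 19 \left(2 - 5\right) - 8 = \left(-209\right) \left(-3\right) - 8 = 627 - 8 = 619$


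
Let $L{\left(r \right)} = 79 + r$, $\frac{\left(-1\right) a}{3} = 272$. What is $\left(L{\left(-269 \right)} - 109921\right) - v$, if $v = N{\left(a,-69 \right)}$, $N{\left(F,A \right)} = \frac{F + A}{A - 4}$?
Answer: $- \frac{8038988}{73} \approx -1.1012 \cdot 10^{5}$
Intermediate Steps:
$a = -816$ ($a = \left(-3\right) 272 = -816$)
$N{\left(F,A \right)} = \frac{A + F}{-4 + A}$
$v = \frac{885}{73}$ ($v = \frac{-69 - 816}{-4 - 69} = \frac{1}{-73} \left(-885\right) = \left(- \frac{1}{73}\right) \left(-885\right) = \frac{885}{73} \approx 12.123$)
$\left(L{\left(-269 \right)} - 109921\right) - v = \left(\left(79 - 269\right) - 109921\right) - \frac{885}{73} = \left(-190 - 109921\right) - \frac{885}{73} = -110111 - \frac{885}{73} = - \frac{8038988}{73}$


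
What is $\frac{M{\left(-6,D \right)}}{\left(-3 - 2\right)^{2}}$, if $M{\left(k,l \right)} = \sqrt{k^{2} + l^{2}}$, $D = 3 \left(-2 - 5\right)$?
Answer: $\frac{3 \sqrt{53}}{25} \approx 0.87361$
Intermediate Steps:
$D = -21$ ($D = 3 \left(-2 - 5\right) = 3 \left(-7\right) = -21$)
$\frac{M{\left(-6,D \right)}}{\left(-3 - 2\right)^{2}} = \frac{\sqrt{\left(-6\right)^{2} + \left(-21\right)^{2}}}{\left(-3 - 2\right)^{2}} = \frac{\sqrt{36 + 441}}{\left(-5\right)^{2}} = \frac{\sqrt{477}}{25} = \frac{3 \sqrt{53}}{25}$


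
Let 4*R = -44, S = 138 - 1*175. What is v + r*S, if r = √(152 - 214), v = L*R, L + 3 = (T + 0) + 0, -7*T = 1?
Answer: 242/7 - 37*I*√62 ≈ 34.571 - 291.34*I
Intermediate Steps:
T = -⅐ (T = -⅐*1 = -⅐ ≈ -0.14286)
L = -22/7 (L = -3 + ((-⅐ + 0) + 0) = -3 + (-⅐ + 0) = -3 - ⅐ = -22/7 ≈ -3.1429)
S = -37 (S = 138 - 175 = -37)
R = -11 (R = (¼)*(-44) = -11)
v = 242/7 (v = -22/7*(-11) = 242/7 ≈ 34.571)
r = I*√62 (r = √(-62) = I*√62 ≈ 7.874*I)
v + r*S = 242/7 + (I*√62)*(-37) = 242/7 - 37*I*√62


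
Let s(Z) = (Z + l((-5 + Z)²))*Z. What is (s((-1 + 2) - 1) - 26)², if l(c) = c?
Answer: 676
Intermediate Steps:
s(Z) = Z*(Z + (-5 + Z)²) (s(Z) = (Z + (-5 + Z)²)*Z = Z*(Z + (-5 + Z)²))
(s((-1 + 2) - 1) - 26)² = (((-1 + 2) - 1)*(((-1 + 2) - 1) + (-5 + ((-1 + 2) - 1))²) - 26)² = ((1 - 1)*((1 - 1) + (-5 + (1 - 1))²) - 26)² = (0*(0 + (-5 + 0)²) - 26)² = (0*(0 + (-5)²) - 26)² = (0*(0 + 25) - 26)² = (0*25 - 26)² = (0 - 26)² = (-26)² = 676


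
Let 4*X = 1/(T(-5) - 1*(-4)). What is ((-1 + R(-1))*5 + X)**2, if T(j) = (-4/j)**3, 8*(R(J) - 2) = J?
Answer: 99900025/5089536 ≈ 19.629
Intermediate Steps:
R(J) = 2 + J/8
T(j) = -64/j**3
X = 125/2256 (X = 1/(4*(-64/(-5)**3 - 1*(-4))) = 1/(4*(-64*(-1/125) + 4)) = 1/(4*(64/125 + 4)) = 1/(4*(564/125)) = (1/4)*(125/564) = 125/2256 ≈ 0.055408)
((-1 + R(-1))*5 + X)**2 = ((-1 + (2 + (1/8)*(-1)))*5 + 125/2256)**2 = ((-1 + (2 - 1/8))*5 + 125/2256)**2 = ((-1 + 15/8)*5 + 125/2256)**2 = ((7/8)*5 + 125/2256)**2 = (35/8 + 125/2256)**2 = (9995/2256)**2 = 99900025/5089536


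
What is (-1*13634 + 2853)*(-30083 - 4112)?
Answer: 368656295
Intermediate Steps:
(-1*13634 + 2853)*(-30083 - 4112) = (-13634 + 2853)*(-34195) = -10781*(-34195) = 368656295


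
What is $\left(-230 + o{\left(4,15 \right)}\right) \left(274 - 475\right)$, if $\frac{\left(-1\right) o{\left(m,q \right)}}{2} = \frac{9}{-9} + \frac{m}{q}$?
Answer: $\frac{229676}{5} \approx 45935.0$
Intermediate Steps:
$o{\left(m,q \right)} = 2 - \frac{2 m}{q}$ ($o{\left(m,q \right)} = - 2 \left(\frac{9}{-9} + \frac{m}{q}\right) = - 2 \left(9 \left(- \frac{1}{9}\right) + \frac{m}{q}\right) = - 2 \left(-1 + \frac{m}{q}\right) = 2 - \frac{2 m}{q}$)
$\left(-230 + o{\left(4,15 \right)}\right) \left(274 - 475\right) = \left(-230 + \left(2 - \frac{8}{15}\right)\right) \left(274 - 475\right) = \left(-230 + \left(2 - 8 \cdot \frac{1}{15}\right)\right) \left(-201\right) = \left(-230 + \left(2 - \frac{8}{15}\right)\right) \left(-201\right) = \left(-230 + \frac{22}{15}\right) \left(-201\right) = \left(- \frac{3428}{15}\right) \left(-201\right) = \frac{229676}{5}$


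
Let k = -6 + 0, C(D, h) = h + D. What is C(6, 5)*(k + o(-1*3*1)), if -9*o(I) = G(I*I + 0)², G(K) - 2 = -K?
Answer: -1133/9 ≈ -125.89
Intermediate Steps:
C(D, h) = D + h
G(K) = 2 - K
k = -6
o(I) = -(2 - I²)²/9 (o(I) = -(2 - (I*I + 0))²/9 = -(2 - (I² + 0))²/9 = -(2 - I²)²/9)
C(6, 5)*(k + o(-1*3*1)) = (6 + 5)*(-6 - (-2 + (-1*3*1)²)²/9) = 11*(-6 - (-2 + (-3*1)²)²/9) = 11*(-6 - (-2 + (-3)²)²/9) = 11*(-6 - (-2 + 9)²/9) = 11*(-6 - ⅑*7²) = 11*(-6 - ⅑*49) = 11*(-6 - 49/9) = 11*(-103/9) = -1133/9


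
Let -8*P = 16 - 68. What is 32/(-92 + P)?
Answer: -64/171 ≈ -0.37427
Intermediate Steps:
P = 13/2 (P = -(16 - 68)/8 = -⅛*(-52) = 13/2 ≈ 6.5000)
32/(-92 + P) = 32/(-92 + 13/2) = 32/(-171/2) = -2/171*32 = -64/171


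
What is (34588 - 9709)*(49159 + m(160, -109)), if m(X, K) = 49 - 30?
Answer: 1223499462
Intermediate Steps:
m(X, K) = 19
(34588 - 9709)*(49159 + m(160, -109)) = (34588 - 9709)*(49159 + 19) = 24879*49178 = 1223499462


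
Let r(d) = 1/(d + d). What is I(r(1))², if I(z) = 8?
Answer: 64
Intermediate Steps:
r(d) = 1/(2*d)
I(r(1))² = 8² = 64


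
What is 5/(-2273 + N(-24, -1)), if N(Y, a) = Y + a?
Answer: -5/2298 ≈ -0.0021758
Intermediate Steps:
5/(-2273 + N(-24, -1)) = 5/(-2273 + (-24 - 1)) = 5/(-2273 - 25) = 5/(-2298) = -1/2298*5 = -5/2298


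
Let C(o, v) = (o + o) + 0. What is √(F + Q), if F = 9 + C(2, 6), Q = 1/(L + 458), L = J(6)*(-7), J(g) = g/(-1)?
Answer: √32505/50 ≈ 3.6058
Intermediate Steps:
C(o, v) = 2*o (C(o, v) = 2*o + 0 = 2*o)
J(g) = -g (J(g) = g*(-1) = -g)
L = 42 (L = -1*6*(-7) = -6*(-7) = 42)
Q = 1/500 (Q = 1/(42 + 458) = 1/500 ≈ 0.0020000)
F = 13 (F = 9 + 2*2 = 9 + 4 = 13)
√(F + Q) = √(13 + 1/500) = √(6501/500) = √32505/50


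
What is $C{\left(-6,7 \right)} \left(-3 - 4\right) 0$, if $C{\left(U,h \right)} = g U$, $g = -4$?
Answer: $0$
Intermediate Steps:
$C{\left(U,h \right)} = - 4 U$
$C{\left(-6,7 \right)} \left(-3 - 4\right) 0 = \left(-4\right) \left(-6\right) \left(-3 - 4\right) 0 = 24 \left(\left(-7\right) 0\right) = 24 \cdot 0 = 0$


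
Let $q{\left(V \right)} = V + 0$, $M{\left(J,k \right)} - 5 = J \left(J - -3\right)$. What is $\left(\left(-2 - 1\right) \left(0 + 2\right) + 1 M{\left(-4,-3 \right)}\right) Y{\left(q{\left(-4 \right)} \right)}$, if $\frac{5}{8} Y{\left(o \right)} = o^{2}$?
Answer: $\frac{384}{5} \approx 76.8$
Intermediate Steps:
$M{\left(J,k \right)} = 5 + J \left(3 + J\right)$ ($M{\left(J,k \right)} = 5 + J \left(J - -3\right) = 5 + J \left(J + 3\right) = 5 + J \left(3 + J\right)$)
$q{\left(V \right)} = V$
$Y{\left(o \right)} = \frac{8 o^{2}}{5}$
$\left(\left(-2 - 1\right) \left(0 + 2\right) + 1 M{\left(-4,-3 \right)}\right) Y{\left(q{\left(-4 \right)} \right)} = \left(\left(-2 - 1\right) \left(0 + 2\right) + 1 \left(5 + \left(-4\right)^{2} + 3 \left(-4\right)\right)\right) \frac{8 \left(-4\right)^{2}}{5} = \left(\left(-3\right) 2 + 1 \left(5 + 16 - 12\right)\right) \frac{8}{5} \cdot 16 = \left(-6 + 1 \cdot 9\right) \frac{128}{5} = \left(-6 + 9\right) \frac{128}{5} = 3 \cdot \frac{128}{5} = \frac{384}{5}$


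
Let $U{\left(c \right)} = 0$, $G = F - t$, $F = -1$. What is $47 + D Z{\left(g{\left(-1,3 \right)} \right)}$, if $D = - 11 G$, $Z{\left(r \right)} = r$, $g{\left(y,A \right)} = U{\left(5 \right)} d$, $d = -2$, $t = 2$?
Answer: $47$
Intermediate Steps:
$G = -3$ ($G = -1 - 2 = -3$)
$g{\left(y,A \right)} = 0$ ($g{\left(y,A \right)} = 0 \left(-2\right) = 0$)
$D = 33$ ($D = \left(-11\right) \left(-3\right) = 33$)
$47 + D Z{\left(g{\left(-1,3 \right)} \right)} = 47 + 33 \cdot 0 = 47 + 0 = 47$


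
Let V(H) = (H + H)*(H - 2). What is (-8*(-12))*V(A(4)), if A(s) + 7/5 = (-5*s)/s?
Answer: 258048/25 ≈ 10322.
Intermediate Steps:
A(s) = -32/5 (A(s) = -7/5 + (-5*s)/s = -7/5 - 5 = -32/5)
V(H) = 2*H*(-2 + H) (V(H) = (2*H)*(-2 + H) = 2*H*(-2 + H))
(-8*(-12))*V(A(4)) = (-8*(-12))*(2*(-32/5)*(-2 - 32/5)) = 96*(2*(-32/5)*(-42/5)) = 96*(2688/25) = 258048/25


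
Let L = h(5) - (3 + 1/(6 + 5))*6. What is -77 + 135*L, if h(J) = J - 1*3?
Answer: -25417/11 ≈ -2310.6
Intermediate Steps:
h(J) = -3 + J (h(J) = J - 3 = -3 + J)
L = -182/11 (L = (-3 + 5) - (3 + 1/(6 + 5))*6 = 2 - (3 + 1/11)*6 = 2 - 34*6/11 = 2 - 1*204/11 = 2 - 204/11 = -182/11 ≈ -16.545)
-77 + 135*L = -77 + 135*(-182/11) = -77 - 24570/11 = -25417/11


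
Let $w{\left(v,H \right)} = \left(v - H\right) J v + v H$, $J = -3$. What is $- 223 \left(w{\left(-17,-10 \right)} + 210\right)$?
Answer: $-5129$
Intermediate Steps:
$w{\left(v,H \right)} = H v + v \left(- 3 v + 3 H\right)$ ($w{\left(v,H \right)} = \left(v - H\right) \left(-3\right) v + v H = \left(- 3 v + 3 H\right) v + H v = v \left(- 3 v + 3 H\right) + H v = H v + v \left(- 3 v + 3 H\right)$)
$- 223 \left(w{\left(-17,-10 \right)} + 210\right) = - 223 \left(- 17 \left(\left(-3\right) \left(-17\right) + 4 \left(-10\right)\right) + 210\right) = - 223 \left(- 17 \left(51 - 40\right) + 210\right) = - 223 \left(\left(-17\right) 11 + 210\right) = - 223 \left(-187 + 210\right) = \left(-223\right) 23 = -5129$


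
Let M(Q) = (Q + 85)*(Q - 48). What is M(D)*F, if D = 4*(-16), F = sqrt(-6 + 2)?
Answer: -4704*I ≈ -4704.0*I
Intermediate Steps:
F = 2*I (F = sqrt(-4) = 2*I ≈ 2.0*I)
D = -64
M(Q) = (-48 + Q)*(85 + Q) (M(Q) = (85 + Q)*(-48 + Q) = (-48 + Q)*(85 + Q))
M(D)*F = (-4080 + (-64)**2 + 37*(-64))*(2*I) = (-4080 + 4096 - 2368)*(2*I) = -4704*I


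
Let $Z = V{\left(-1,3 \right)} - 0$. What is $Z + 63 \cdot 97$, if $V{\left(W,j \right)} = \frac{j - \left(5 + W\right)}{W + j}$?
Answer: $\frac{12221}{2} \approx 6110.5$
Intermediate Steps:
$V{\left(W,j \right)} = \frac{-5 + j - W}{W + j}$
$Z = - \frac{1}{2}$ ($Z = \frac{-5 + 3 - -1}{-1 + 3} - 0 = \frac{-5 + 3 + 1}{2} + 0 = \frac{1}{2} \left(-1\right) + 0 = - \frac{1}{2} + 0 = - \frac{1}{2} \approx -0.5$)
$Z + 63 \cdot 97 = - \frac{1}{2} + 63 \cdot 97 = - \frac{1}{2} + 6111 = \frac{12221}{2}$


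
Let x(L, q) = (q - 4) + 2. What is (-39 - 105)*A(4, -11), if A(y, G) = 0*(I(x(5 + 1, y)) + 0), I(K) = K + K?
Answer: 0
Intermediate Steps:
x(L, q) = -2 + q (x(L, q) = (-4 + q) + 2 = -2 + q)
I(K) = 2*K
A(y, G) = 0 (A(y, G) = 0*(2*(-2 + y) + 0) = 0*((-4 + 2*y) + 0) = 0*(-4 + 2*y) = 0)
(-39 - 105)*A(4, -11) = (-39 - 105)*0 = -144*0 = 0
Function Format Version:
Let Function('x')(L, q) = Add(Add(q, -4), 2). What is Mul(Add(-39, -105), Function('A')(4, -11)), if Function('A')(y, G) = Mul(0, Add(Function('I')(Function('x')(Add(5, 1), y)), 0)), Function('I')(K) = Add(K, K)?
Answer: 0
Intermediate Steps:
Function('x')(L, q) = Add(-2, q) (Function('x')(L, q) = Add(Add(-4, q), 2) = Add(-2, q))
Function('I')(K) = Mul(2, K)
Function('A')(y, G) = 0 (Function('A')(y, G) = Mul(0, Add(Mul(2, Add(-2, y)), 0)) = Mul(0, Add(Add(-4, Mul(2, y)), 0)) = Mul(0, Add(-4, Mul(2, y))) = 0)
Mul(Add(-39, -105), Function('A')(4, -11)) = Mul(Add(-39, -105), 0) = Mul(-144, 0) = 0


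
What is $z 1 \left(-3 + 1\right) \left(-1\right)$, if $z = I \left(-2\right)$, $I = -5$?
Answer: $20$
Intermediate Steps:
$z = 10$ ($z = \left(-5\right) \left(-2\right) = 10$)
$z 1 \left(-3 + 1\right) \left(-1\right) = 10 \cdot 1 \left(-3 + 1\right) \left(-1\right) = 10 \cdot 1 \left(-2\right) \left(-1\right) = 10 \left(-2\right) \left(-1\right) = \left(-20\right) \left(-1\right) = 20$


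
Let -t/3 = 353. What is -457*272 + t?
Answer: -125363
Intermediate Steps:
t = -1059 (t = -3*353 = -1059)
-457*272 + t = -457*272 - 1059 = -124304 - 1059 = -125363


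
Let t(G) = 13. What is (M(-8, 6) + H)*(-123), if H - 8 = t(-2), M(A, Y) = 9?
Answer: -3690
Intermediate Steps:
H = 21 (H = 8 + 13 = 21)
(M(-8, 6) + H)*(-123) = (9 + 21)*(-123) = 30*(-123) = -3690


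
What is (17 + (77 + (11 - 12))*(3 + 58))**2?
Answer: 21650409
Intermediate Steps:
(17 + (77 + (11 - 12))*(3 + 58))**2 = (17 + (77 - 1)*61)**2 = (17 + 76*61)**2 = (17 + 4636)**2 = 4653**2 = 21650409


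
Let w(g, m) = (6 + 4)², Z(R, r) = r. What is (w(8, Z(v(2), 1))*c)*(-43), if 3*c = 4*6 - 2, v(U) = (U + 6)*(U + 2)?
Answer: -94600/3 ≈ -31533.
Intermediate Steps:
v(U) = (2 + U)*(6 + U) (v(U) = (6 + U)*(2 + U) = (2 + U)*(6 + U))
w(g, m) = 100 (w(g, m) = 10² = 100)
c = 22/3 (c = (4*6 - 2)/3 = (24 - 2)/3 = (⅓)*22 = 22/3 ≈ 7.3333)
(w(8, Z(v(2), 1))*c)*(-43) = (100*(22/3))*(-43) = (2200/3)*(-43) = -94600/3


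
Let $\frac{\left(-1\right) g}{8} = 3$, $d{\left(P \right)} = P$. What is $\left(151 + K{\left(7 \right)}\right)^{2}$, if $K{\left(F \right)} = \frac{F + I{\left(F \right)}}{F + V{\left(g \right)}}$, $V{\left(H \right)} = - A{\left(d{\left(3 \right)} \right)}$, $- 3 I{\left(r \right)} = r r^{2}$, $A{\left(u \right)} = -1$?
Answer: $\frac{2725801}{144} \approx 18929.0$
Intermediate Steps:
$I{\left(r \right)} = - \frac{r^{3}}{3}$ ($I{\left(r \right)} = - \frac{r r^{2}}{3} = - \frac{r^{3}}{3}$)
$g = -24$ ($g = \left(-8\right) 3 = -24$)
$V{\left(H \right)} = 1$ ($V{\left(H \right)} = \left(-1\right) \left(-1\right) = 1$)
$K{\left(F \right)} = \frac{F - \frac{F^{3}}{3}}{1 + F}$ ($K{\left(F \right)} = \frac{F - \frac{F^{3}}{3}}{F + 1} = \frac{F - \frac{F^{3}}{3}}{1 + F}$)
$\left(151 + K{\left(7 \right)}\right)^{2} = \left(151 + \frac{1}{3} \cdot 7 \frac{1}{1 + 7} \left(3 - 7^{2}\right)\right)^{2} = \left(151 + \frac{1}{3} \cdot 7 \cdot \frac{1}{8} \left(3 - 49\right)\right)^{2} = \left(151 + \frac{1}{3} \cdot 7 \cdot \frac{1}{8} \left(-46\right)\right)^{2} = \left(151 - \frac{161}{12}\right)^{2} = \left(\frac{1651}{12}\right)^{2} = \frac{2725801}{144}$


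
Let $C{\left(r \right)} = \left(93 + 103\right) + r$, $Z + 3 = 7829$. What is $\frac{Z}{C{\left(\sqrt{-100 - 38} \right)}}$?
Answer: $\frac{766948}{19277} - \frac{3913 i \sqrt{138}}{19277} \approx 39.786 - 2.3846 i$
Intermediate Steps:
$Z = 7826$ ($Z = -3 + 7829 = 7826$)
$C{\left(r \right)} = 196 + r$
$\frac{Z}{C{\left(\sqrt{-100 - 38} \right)}} = \frac{7826}{196 + \sqrt{-100 - 38}} = \frac{7826}{196 + \sqrt{-138}} = \frac{7826}{196 + i \sqrt{138}}$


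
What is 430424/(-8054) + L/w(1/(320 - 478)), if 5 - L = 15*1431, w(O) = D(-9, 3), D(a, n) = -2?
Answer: 42994498/4027 ≈ 10677.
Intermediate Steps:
w(O) = -2
L = -21460 (L = 5 - 15*1431 = 5 - 1*21465 = 5 - 21465 = -21460)
430424/(-8054) + L/w(1/(320 - 478)) = 430424/(-8054) - 21460/(-2) = 430424*(-1/8054) - 21460*(-½) = -215212/4027 + 10730 = 42994498/4027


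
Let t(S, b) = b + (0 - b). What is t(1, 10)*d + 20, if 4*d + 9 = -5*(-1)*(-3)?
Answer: 20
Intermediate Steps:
t(S, b) = 0 (t(S, b) = b - b = 0)
d = -6 (d = -9/4 + (-5*(-1)*(-3))/4 = -9/4 + (5*(-3))/4 = -9/4 + (1/4)*(-15) = -9/4 - 15/4 = -6)
t(1, 10)*d + 20 = 0*(-6) + 20 = 0 + 20 = 20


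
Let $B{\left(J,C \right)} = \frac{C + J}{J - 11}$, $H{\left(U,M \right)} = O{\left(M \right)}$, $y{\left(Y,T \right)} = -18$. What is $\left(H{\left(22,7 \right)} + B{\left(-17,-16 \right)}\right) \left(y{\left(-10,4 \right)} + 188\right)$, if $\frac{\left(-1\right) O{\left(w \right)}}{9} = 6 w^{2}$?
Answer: $- \frac{6294675}{14} \approx -4.4962 \cdot 10^{5}$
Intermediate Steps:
$O{\left(w \right)} = - 54 w^{2}$ ($O{\left(w \right)} = - 9 \cdot 6 w^{2} = - 54 w^{2}$)
$H{\left(U,M \right)} = - 54 M^{2}$
$B{\left(J,C \right)} = \frac{C + J}{-11 + J}$
$\left(H{\left(22,7 \right)} + B{\left(-17,-16 \right)}\right) \left(y{\left(-10,4 \right)} + 188\right) = \left(- 54 \cdot 7^{2} + \frac{-16 - 17}{-11 - 17}\right) \left(-18 + 188\right) = \left(\left(-54\right) 49 + \frac{1}{-28} \left(-33\right)\right) 170 = \left(-2646 - - \frac{33}{28}\right) 170 = \left(-2646 + \frac{33}{28}\right) 170 = \left(- \frac{74055}{28}\right) 170 = - \frac{6294675}{14}$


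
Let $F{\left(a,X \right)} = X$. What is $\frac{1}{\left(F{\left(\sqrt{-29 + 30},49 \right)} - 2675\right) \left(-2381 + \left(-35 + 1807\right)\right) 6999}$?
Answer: $\frac{1}{11193038766} \approx 8.9341 \cdot 10^{-11}$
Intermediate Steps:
$\frac{1}{\left(F{\left(\sqrt{-29 + 30},49 \right)} - 2675\right) \left(-2381 + \left(-35 + 1807\right)\right) 6999} = \frac{1}{\left(49 - 2675\right) \left(-2381 + \left(-35 + 1807\right)\right) 6999} = \frac{1}{\left(-2626\right) \left(-2381 + 1772\right)} \frac{1}{6999} = \frac{1}{\left(-2626\right) \left(-609\right)} \frac{1}{6999} = \frac{1}{1599234} \cdot \frac{1}{6999} = \frac{1}{11193038766}$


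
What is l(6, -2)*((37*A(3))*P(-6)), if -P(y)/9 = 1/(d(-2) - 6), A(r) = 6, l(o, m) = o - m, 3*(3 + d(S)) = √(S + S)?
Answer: 1294704/733 + 95904*I/733 ≈ 1766.3 + 130.84*I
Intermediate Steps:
d(S) = -3 + √2*√S/3 (d(S) = -3 + √(S + S)/3 = -3 + √(2*S)/3 = -3 + (√2*√S)/3 = -3 + √2*√S/3)
P(y) = -81*(-9 - 2*I/3)/733 (P(y) = -9/((-3 + √2*√(-2)/3) - 6) = -9/((-3 + √2*(I*√2)/3) - 6) = -9/((-3 + 2*I/3) - 6) = -9*9*(-9 - 2*I/3)/733 = -81*(-9 - 2*I/3)/733)
l(6, -2)*((37*A(3))*P(-6)) = (6 - 1*(-2))*((37*6)*(729/733 + 54*I/733)) = (6 + 2)*(222*(729/733 + 54*I/733)) = 8*(161838/733 + 11988*I/733) = 1294704/733 + 95904*I/733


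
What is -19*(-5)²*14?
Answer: -6650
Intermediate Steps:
-19*(-5)²*14 = -19*25*14 = -475*14 = -6650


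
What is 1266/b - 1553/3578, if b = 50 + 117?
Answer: 4270397/597526 ≈ 7.1468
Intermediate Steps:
b = 167
1266/b - 1553/3578 = 1266/167 - 1553/3578 = 4270397/597526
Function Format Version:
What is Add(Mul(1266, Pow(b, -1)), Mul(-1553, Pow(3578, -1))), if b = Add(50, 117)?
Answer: Rational(4270397, 597526) ≈ 7.1468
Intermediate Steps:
b = 167
Add(Mul(1266, Pow(b, -1)), Mul(-1553, Pow(3578, -1))) = Add(Mul(1266, Pow(167, -1)), Mul(-1553, Pow(3578, -1))) = Add(Mul(1266, Rational(1, 167)), Mul(-1553, Rational(1, 3578))) = Add(Rational(1266, 167), Rational(-1553, 3578)) = Rational(4270397, 597526)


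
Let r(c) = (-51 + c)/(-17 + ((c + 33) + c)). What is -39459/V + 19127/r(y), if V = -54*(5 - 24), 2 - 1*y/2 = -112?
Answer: 17430671/342 ≈ 50967.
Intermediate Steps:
y = 228 (y = 4 - 2*(-112) = 4 + 224 = 228)
r(c) = (-51 + c)/(16 + 2*c) (r(c) = (-51 + c)/(-17 + ((33 + c) + c)) = (-51 + c)/(-17 + (33 + 2*c)) = (-51 + c)/(16 + 2*c))
V = 1026 (V = -54*(-19) = 1026)
-39459/V + 19127/r(y) = -39459/1026 + 19127/(((-51 + 228)/(2*(8 + 228)))) = -39459*1/1026 + 19127/(((½)*177/236)) = -13153/342 + 19127/(((½)*(1/236)*177)) = -13153/342 + 19127/(3/8) = -13153/342 + 19127*(8/3) = -13153/342 + 153016/3 = 17430671/342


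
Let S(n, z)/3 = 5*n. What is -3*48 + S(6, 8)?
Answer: -54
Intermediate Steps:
S(n, z) = 15*n (S(n, z) = 3*(5*n) = 15*n)
-3*48 + S(6, 8) = -3*48 + 15*6 = -144 + 90 = -54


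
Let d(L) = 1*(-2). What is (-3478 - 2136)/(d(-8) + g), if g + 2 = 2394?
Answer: -2807/1195 ≈ -2.3490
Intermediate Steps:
g = 2392 (g = -2 + 2394 = 2392)
d(L) = -2
(-3478 - 2136)/(d(-8) + g) = (-3478 - 2136)/(-2 + 2392) = -5614/2390 = -5614*1/2390 = -2807/1195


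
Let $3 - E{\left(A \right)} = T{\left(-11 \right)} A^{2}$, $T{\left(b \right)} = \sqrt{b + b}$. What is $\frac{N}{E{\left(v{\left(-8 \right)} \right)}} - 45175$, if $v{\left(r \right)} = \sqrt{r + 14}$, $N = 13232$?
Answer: $- \frac{12048493}{267} + \frac{26464 i \sqrt{22}}{267} \approx -45125.0 + 464.9 i$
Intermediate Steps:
$T{\left(b \right)} = \sqrt{2} \sqrt{b}$ ($T{\left(b \right)} = \sqrt{2 b} = \sqrt{2} \sqrt{b}$)
$v{\left(r \right)} = \sqrt{14 + r}$
$E{\left(A \right)} = 3 - i \sqrt{22} A^{2}$ ($E{\left(A \right)} = 3 - \sqrt{2} \sqrt{-11} A^{2} = 3 - \sqrt{2} i \sqrt{11} A^{2} = 3 - i \sqrt{22} A^{2}$)
$\frac{N}{E{\left(v{\left(-8 \right)} \right)}} - 45175 = \frac{13232}{3 - i \sqrt{22} \left(\sqrt{14 - 8}\right)^{2}} - 45175 = \frac{13232}{3 - i \sqrt{22} \left(\sqrt{6}\right)^{2}} - 45175 = \frac{13232}{3 - i \sqrt{22} \cdot 6} - 45175 = \frac{13232}{3 - 6 i \sqrt{22}} - 45175 = -45175 + \frac{13232}{3 - 6 i \sqrt{22}}$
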